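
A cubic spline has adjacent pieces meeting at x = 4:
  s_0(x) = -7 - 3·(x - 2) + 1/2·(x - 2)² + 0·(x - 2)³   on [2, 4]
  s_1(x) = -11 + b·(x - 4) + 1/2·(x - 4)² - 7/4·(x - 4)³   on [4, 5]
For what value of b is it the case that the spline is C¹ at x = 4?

-1

s_0'(x) = -3 + 1·(x - 2) + 0·(x - 2)², so s_0'(4) = -1. On the right, s_1'(4) = b, so b = -1.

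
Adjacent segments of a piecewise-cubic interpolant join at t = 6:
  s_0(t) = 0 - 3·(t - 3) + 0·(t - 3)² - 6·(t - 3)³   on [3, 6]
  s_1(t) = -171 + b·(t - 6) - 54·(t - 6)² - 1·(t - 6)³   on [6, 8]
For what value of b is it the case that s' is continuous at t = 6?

s_0'(t) = -3 + 0·(t - 3) - 18·(t - 3)², so s_0'(6) = -165. On the right, s_1'(6) = b, so b = -165.

-165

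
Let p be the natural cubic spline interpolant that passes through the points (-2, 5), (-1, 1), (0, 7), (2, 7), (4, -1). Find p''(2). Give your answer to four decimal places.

-0.8571

With m_i denoting the second derivative at x_i, h_i = 1, 1, 2, 2, and Δ_i = (y_(i+1) − y_i)/h_i = -4, 6, 0, -4:
  1·m_0 + 4·m_1 + 1·m_2 = 6(Δ_1 - Δ_0) = 60
  1·m_1 + 6·m_2 + 2·m_3 = 6(Δ_2 - Δ_1) = -36
  2·m_2 + 8·m_3 + 2·m_4 = 6(Δ_3 - Δ_2) = -24
Natural end conditions: m_0 = m_4 = 0.
Solving the tridiagonal system: m_0 = 0, m_1 = 120/7, m_2 = -60/7, m_3 = -6/7, m_4 = 0.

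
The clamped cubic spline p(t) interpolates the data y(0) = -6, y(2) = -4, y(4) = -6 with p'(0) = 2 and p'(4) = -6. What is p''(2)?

Write M_i for p''(x_i). With h_i = 2, 2 and divided differences Δ_i = 1, -1, the continuity of p' gives the tridiagonal system
  2·M_0 + 8·M_1 + 2·M_2 = 6(Δ_1 - Δ_0) = -12
Clamped end conditions give two more equations: 2h_0·M_0 + h_0·M_1 = 6(Δ_0 - p'(0)) = -6 and h_1·M_1 + 2h_1·M_2 = 6(p'(4) - Δ_1) = -30.
Hence M_0 = -2, M_1 = 1, M_2 = -8.

1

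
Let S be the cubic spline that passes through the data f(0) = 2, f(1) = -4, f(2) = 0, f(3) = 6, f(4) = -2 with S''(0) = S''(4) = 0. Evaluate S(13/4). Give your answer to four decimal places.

Write M_i for S''(x_i). With h_i = 1, 1, 1, 1 and divided differences Δ_i = -6, 4, 6, -8, the continuity of S' gives the tridiagonal system
  1·M_0 + 4·M_1 + 1·M_2 = 6(Δ_1 - Δ_0) = 60
  1·M_1 + 4·M_2 + 1·M_3 = 6(Δ_2 - Δ_1) = 12
  1·M_2 + 4·M_3 + 1·M_4 = 6(Δ_3 - Δ_2) = -84
Natural end conditions: M_0 = M_4 = 0.
Forward elimination and back-substitution give M_0 = 0, M_1 = 96/7, M_2 = 36/7, M_3 = -156/7, M_4 = 0.
On [3, 4], S(t) = 6 - 4/7·(t - 3) - 78/7·(t - 3)² + 26/7·(t - 3)³.
With (t - 3) = 1/4: S(13/4) = 167/32.

5.2188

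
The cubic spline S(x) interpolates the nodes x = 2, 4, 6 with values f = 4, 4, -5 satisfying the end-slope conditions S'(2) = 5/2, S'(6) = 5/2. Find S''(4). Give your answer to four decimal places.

Let M_i = S''(x_i). Step sizes h_i = 2, 2; slopes of the chords Δ_i = (y_(i+1) - y_i)/h_i = 0, -9/2.
  2·M_0 + 8·M_1 + 2·M_2 = 6(Δ_1 - Δ_0) = -27
Clamped end conditions give two more equations: 2h_0·M_0 + h_0·M_1 = 6(Δ_0 - S'(2)) = -15 and h_1·M_1 + 2h_1·M_2 = 6(S'(6) - Δ_1) = 42.
Solving the tridiagonal system: M_0 = -3/8, M_1 = -27/4, M_2 = 111/8.

-6.7500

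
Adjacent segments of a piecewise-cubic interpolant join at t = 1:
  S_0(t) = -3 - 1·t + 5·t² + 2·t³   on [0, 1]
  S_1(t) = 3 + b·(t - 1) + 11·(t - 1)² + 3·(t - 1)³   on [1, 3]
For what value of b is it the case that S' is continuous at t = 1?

S_0'(t) = -1 + 10·t + 6·t², so S_0'(1) = 15. On the right, S_1'(1) = b, so b = 15.

15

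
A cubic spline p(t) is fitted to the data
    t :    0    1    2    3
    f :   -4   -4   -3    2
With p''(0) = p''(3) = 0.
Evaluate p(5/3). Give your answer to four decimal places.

Let M_i = p''(x_i). Step sizes h_i = 1, 1, 1; slopes of the chords Δ_i = (y_(i+1) - y_i)/h_i = 0, 1, 5.
  1·M_0 + 4·M_1 + 1·M_2 = 6(Δ_1 - Δ_0) = 6
  1·M_1 + 4·M_2 + 1·M_3 = 6(Δ_2 - Δ_1) = 24
Natural end conditions: M_0 = M_3 = 0.
Hence M_0 = 0, M_1 = 0, M_2 = 6, M_3 = 0.
On [1, 2], p(t) = -4 + 0·(t - 1) + 0·(t - 1)² + 1·(t - 1)³.
With (t - 1) = 2/3: p(5/3) = -100/27.

-3.7037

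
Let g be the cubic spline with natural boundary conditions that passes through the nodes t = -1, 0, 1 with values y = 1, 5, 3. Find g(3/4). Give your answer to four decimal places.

3.8516

With M_i denoting the second derivative at x_i, h_i = 1, 1, and Δ_i = (y_(i+1) − y_i)/h_i = 4, -2:
  1·M_0 + 4·M_1 + 1·M_2 = 6(Δ_1 - Δ_0) = -36
Natural end conditions: M_0 = M_2 = 0.
Hence M_0 = 0, M_1 = -9, M_2 = 0.
On [0, 1], g(t) = 5 + 1·t - 9/2·t² + 3/2·t³.
With t = 3/4: g(3/4) = 493/128.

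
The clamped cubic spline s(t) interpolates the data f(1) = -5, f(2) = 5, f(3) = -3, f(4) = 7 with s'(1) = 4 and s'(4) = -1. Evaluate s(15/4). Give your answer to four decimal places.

Put σ_i = s'' at the i-th knot. Here h = (1, 1, 1) and Δ = (10, -8, 10), so the interior equations h_(i-1)·σ_(i-1) + 2(h_(i-1)+h_i)·σ_i + h_i·σ_(i+1) = 6(Δ_i − Δ_(i-1)) read
  1·σ_0 + 4·σ_1 + 1·σ_2 = 6(Δ_1 - Δ_0) = -108
  1·σ_1 + 4·σ_2 + 1·σ_3 = 6(Δ_2 - Δ_1) = 108
Clamped end conditions give two more equations: 2h_0·σ_0 + h_0·σ_1 = 6(Δ_0 - s'(1)) = 36 and h_2·σ_2 + 2h_2·σ_3 = 6(s'(4) - Δ_2) = -66.
Hence σ_0 = 658/15, σ_1 = -776/15, σ_2 = 826/15, σ_3 = -908/15.
On [3, 4], s(t) = -3 + 26/15·(t - 3) + 413/15·(t - 3)² - 289/15·(t - 3)³.
With (t - 3) = 3/4: s(15/4) = 1811/320.

5.6594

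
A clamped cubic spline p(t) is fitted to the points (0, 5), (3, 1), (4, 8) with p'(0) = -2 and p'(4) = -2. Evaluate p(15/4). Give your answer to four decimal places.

Put m_i = p'' at the i-th knot. Here h = (3, 1) and Δ = (-4/3, 7), so the interior equations h_(i-1)·m_(i-1) + 2(h_(i-1)+h_i)·m_i + h_i·m_(i+1) = 6(Δ_i − Δ_(i-1)) read
  3·m_0 + 8·m_1 + 1·m_2 = 6(Δ_1 - Δ_0) = 50
Clamped end conditions give two more equations: 2h_0·m_0 + h_0·m_1 = 6(Δ_0 - p'(0)) = 4 and h_1·m_1 + 2h_1·m_2 = 6(p'(4) - Δ_1) = -54.
Hence m_0 = -67/12, m_1 = 25/2, m_2 = -133/4.
On [3, 4], p(t) = 1 + 67/8·(t - 3) + 25/4·(t - 3)² - 61/8·(t - 3)³.
With (t - 3) = 3/4: p(15/4) = 3881/512.

7.5801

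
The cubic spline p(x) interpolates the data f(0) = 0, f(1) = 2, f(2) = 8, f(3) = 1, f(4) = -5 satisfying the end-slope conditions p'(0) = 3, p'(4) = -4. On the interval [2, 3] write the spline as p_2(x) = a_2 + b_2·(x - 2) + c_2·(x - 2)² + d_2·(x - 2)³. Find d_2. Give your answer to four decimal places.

5.3571

With M_i denoting the second derivative at x_i, h_i = 1, 1, 1, 1, and Δ_i = (y_(i+1) − y_i)/h_i = 2, 6, -7, -6:
  1·M_0 + 4·M_1 + 1·M_2 = 6(Δ_1 - Δ_0) = 24
  1·M_1 + 4·M_2 + 1·M_3 = 6(Δ_2 - Δ_1) = -78
  1·M_2 + 4·M_3 + 1·M_4 = 6(Δ_3 - Δ_2) = 6
Clamped end conditions give two more equations: 2h_0·M_0 + h_0·M_1 = 6(Δ_0 - p'(0)) = -6 and h_3·M_3 + 2h_3·M_4 = 6(p'(4) - Δ_3) = 12.
Forward elimination and back-substitution give M_0 = -73/7, M_1 = 104/7, M_2 = -25, M_3 = 50/7, M_4 = 17/7.
On [2, 3], with p_2(x) = a_2 + b_2·(x - 2) + c_2·(x - 2)² + d_2·(x - 2)³: c_2 = M_2/2 = -25/2, d_2 = (M_3 - M_2)/(6h_2) = 75/14, b_2 = Δ_2 - h_2(2M_2 + M_3)/6 = 1/7.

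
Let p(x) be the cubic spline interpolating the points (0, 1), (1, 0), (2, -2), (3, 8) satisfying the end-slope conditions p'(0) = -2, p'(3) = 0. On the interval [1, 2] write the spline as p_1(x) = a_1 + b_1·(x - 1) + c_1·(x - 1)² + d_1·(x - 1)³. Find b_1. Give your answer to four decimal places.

Put M_i = p'' at the i-th knot. Here h = (1, 1, 1) and Δ = (-1, -2, 10), so the interior equations h_(i-1)·M_(i-1) + 2(h_(i-1)+h_i)·M_i + h_i·M_(i+1) = 6(Δ_i − Δ_(i-1)) read
  1·M_0 + 4·M_1 + 1·M_2 = 6(Δ_1 - Δ_0) = -6
  1·M_1 + 4·M_2 + 1·M_3 = 6(Δ_2 - Δ_1) = 72
Clamped end conditions give two more equations: 2h_0·M_0 + h_0·M_1 = 6(Δ_0 - p'(0)) = 6 and h_2·M_2 + 2h_2·M_3 = 6(p'(3) - Δ_2) = -60.
Solving: M_0 = 134/15, M_1 = -178/15, M_2 = 488/15, M_3 = -694/15.
On [1, 2], with p_1(x) = a_1 + b_1·(x - 1) + c_1·(x - 1)² + d_1·(x - 1)³: c_1 = M_1/2 = -89/15, d_1 = (M_2 - M_1)/(6h_1) = 37/5, b_1 = Δ_1 - h_1(2M_1 + M_2)/6 = -52/15.

-3.4667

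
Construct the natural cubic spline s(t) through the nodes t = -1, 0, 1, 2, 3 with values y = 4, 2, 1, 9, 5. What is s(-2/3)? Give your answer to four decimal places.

With M_i denoting the second derivative at x_i, h_i = 1, 1, 1, 1, and Δ_i = (y_(i+1) − y_i)/h_i = -2, -1, 8, -4:
  1·M_0 + 4·M_1 + 1·M_2 = 6(Δ_1 - Δ_0) = 6
  1·M_1 + 4·M_2 + 1·M_3 = 6(Δ_2 - Δ_1) = 54
  1·M_2 + 4·M_3 + 1·M_4 = 6(Δ_3 - Δ_2) = -72
Natural end conditions: M_0 = M_4 = 0.
Solving: M_0 = 0, M_1 = -99/28, M_2 = 141/7, M_3 = -645/28, M_4 = 0.
On [-1, 0], s(t) = 4 - 79/56·(t + 1) + 0·(t + 1)² - 33/56·(t + 1)³.
With (t + 1) = 1/3: s(-2/3) = 221/63.

3.5079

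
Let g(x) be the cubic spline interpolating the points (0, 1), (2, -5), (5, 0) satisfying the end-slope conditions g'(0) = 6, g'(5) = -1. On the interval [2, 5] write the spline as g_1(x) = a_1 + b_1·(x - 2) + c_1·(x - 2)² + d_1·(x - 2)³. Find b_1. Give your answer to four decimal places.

-3.3000

Write σ_i for g''(x_i). With h_i = 2, 3 and divided differences Δ_i = -3, 5/3, the continuity of g' gives the tridiagonal system
  2·σ_0 + 10·σ_1 + 3·σ_2 = 6(Δ_1 - Δ_0) = 28
Clamped end conditions give two more equations: 2h_0·σ_0 + h_0·σ_1 = 6(Δ_0 - g'(0)) = -54 and h_1·σ_1 + 2h_1·σ_2 = 6(g'(5) - Δ_1) = -16.
Solving: σ_0 = -177/10, σ_1 = 42/5, σ_2 = -103/15.
On [2, 5], with g_1(x) = a_1 + b_1·(x - 2) + c_1·(x - 2)² + d_1·(x - 2)³: c_1 = σ_1/2 = 21/5, d_1 = (σ_2 - σ_1)/(6h_1) = -229/270, b_1 = Δ_1 - h_1(2σ_1 + σ_2)/6 = -33/10.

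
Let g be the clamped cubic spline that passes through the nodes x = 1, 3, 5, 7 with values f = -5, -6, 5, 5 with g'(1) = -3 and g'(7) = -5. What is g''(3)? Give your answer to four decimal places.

5.2333

Put σ_i = g'' at the i-th knot. Here h = (2, 2, 2) and Δ = (-1/2, 11/2, 0), so the interior equations h_(i-1)·σ_(i-1) + 2(h_(i-1)+h_i)·σ_i + h_i·σ_(i+1) = 6(Δ_i − Δ_(i-1)) read
  2·σ_0 + 8·σ_1 + 2·σ_2 = 6(Δ_1 - Δ_0) = 36
  2·σ_1 + 8·σ_2 + 2·σ_3 = 6(Δ_2 - Δ_1) = -33
Clamped end conditions give two more equations: 2h_0·σ_0 + h_0·σ_1 = 6(Δ_0 - g'(1)) = 15 and h_2·σ_2 + 2h_2·σ_3 = 6(g'(7) - Δ_2) = -30.
Solving the tridiagonal system: σ_0 = 17/15, σ_1 = 157/30, σ_2 = -61/15, σ_3 = -82/15.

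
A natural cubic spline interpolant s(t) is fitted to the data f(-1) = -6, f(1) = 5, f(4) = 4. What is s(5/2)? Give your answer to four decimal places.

Let σ_i = s''(x_i). Step sizes h_i = 2, 3; slopes of the chords Δ_i = (y_(i+1) - y_i)/h_i = 11/2, -1/3.
  2·σ_0 + 10·σ_1 + 3·σ_2 = 6(Δ_1 - Δ_0) = -35
Natural end conditions: σ_0 = σ_2 = 0.
Solving the tridiagonal system: σ_0 = 0, σ_1 = -7/2, σ_2 = 0.
On [1, 4], s(t) = 5 + 19/6·(t - 1) - 7/4·(t - 1)² + 7/36·(t - 1)³.
With (t - 1) = 3/2: s(5/2) = 207/32.

6.4688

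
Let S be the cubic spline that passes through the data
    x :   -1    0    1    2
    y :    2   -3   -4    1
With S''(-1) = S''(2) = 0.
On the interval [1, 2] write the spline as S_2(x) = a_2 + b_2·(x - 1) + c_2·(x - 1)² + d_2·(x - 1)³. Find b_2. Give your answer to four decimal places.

2.3333

Put m_i = S'' at the i-th knot. Here h = (1, 1, 1) and Δ = (-5, -1, 5), so the interior equations h_(i-1)·m_(i-1) + 2(h_(i-1)+h_i)·m_i + h_i·m_(i+1) = 6(Δ_i − Δ_(i-1)) read
  1·m_0 + 4·m_1 + 1·m_2 = 6(Δ_1 - Δ_0) = 24
  1·m_1 + 4·m_2 + 1·m_3 = 6(Δ_2 - Δ_1) = 36
Natural end conditions: m_0 = m_3 = 0.
Solving: m_0 = 0, m_1 = 4, m_2 = 8, m_3 = 0.
On [1, 2], with S_2(x) = a_2 + b_2·(x - 1) + c_2·(x - 1)² + d_2·(x - 1)³: c_2 = m_2/2 = 4, d_2 = (m_3 - m_2)/(6h_2) = -4/3, b_2 = Δ_2 - h_2(2m_2 + m_3)/6 = 7/3.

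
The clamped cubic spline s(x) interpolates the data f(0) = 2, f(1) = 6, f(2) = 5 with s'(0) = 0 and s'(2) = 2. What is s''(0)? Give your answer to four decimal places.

20.5000

With M_i denoting the second derivative at x_i, h_i = 1, 1, and Δ_i = (y_(i+1) − y_i)/h_i = 4, -1:
  1·M_0 + 4·M_1 + 1·M_2 = 6(Δ_1 - Δ_0) = -30
Clamped end conditions give two more equations: 2h_0·M_0 + h_0·M_1 = 6(Δ_0 - s'(0)) = 24 and h_1·M_1 + 2h_1·M_2 = 6(s'(2) - Δ_1) = 18.
Forward elimination and back-substitution give M_0 = 41/2, M_1 = -17, M_2 = 35/2.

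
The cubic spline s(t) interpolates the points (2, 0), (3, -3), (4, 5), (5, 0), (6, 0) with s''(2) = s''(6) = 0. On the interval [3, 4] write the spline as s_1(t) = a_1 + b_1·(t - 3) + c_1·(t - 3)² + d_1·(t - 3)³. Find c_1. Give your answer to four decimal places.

11.8929

Let σ_i = s''(x_i). Step sizes h_i = 1, 1, 1, 1; slopes of the chords Δ_i = (y_(i+1) - y_i)/h_i = -3, 8, -5, 0.
  1·σ_0 + 4·σ_1 + 1·σ_2 = 6(Δ_1 - Δ_0) = 66
  1·σ_1 + 4·σ_2 + 1·σ_3 = 6(Δ_2 - Δ_1) = -78
  1·σ_2 + 4·σ_3 + 1·σ_4 = 6(Δ_3 - Δ_2) = 30
Natural end conditions: σ_0 = σ_4 = 0.
Hence σ_0 = 0, σ_1 = 333/14, σ_2 = -204/7, σ_3 = 207/14, σ_4 = 0.
On [3, 4], with s_1(t) = a_1 + b_1·(t - 3) + c_1·(t - 3)² + d_1·(t - 3)³: c_1 = σ_1/2 = 333/28, d_1 = (σ_2 - σ_1)/(6h_1) = -247/28, b_1 = Δ_1 - h_1(2σ_1 + σ_2)/6 = 69/14.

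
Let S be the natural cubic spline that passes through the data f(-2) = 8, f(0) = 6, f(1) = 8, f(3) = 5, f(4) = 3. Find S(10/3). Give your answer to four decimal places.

4.2726

Put m_i = S'' at the i-th knot. Here h = (2, 1, 2, 1) and Δ = (-1, 2, -3/2, -2), so the interior equations h_(i-1)·m_(i-1) + 2(h_(i-1)+h_i)·m_i + h_i·m_(i+1) = 6(Δ_i − Δ_(i-1)) read
  2·m_0 + 6·m_1 + 1·m_2 = 6(Δ_1 - Δ_0) = 18
  1·m_1 + 6·m_2 + 2·m_3 = 6(Δ_2 - Δ_1) = -21
  2·m_2 + 6·m_3 + 1·m_4 = 6(Δ_3 - Δ_2) = -3
Natural end conditions: m_0 = m_4 = 0.
Solving the tridiagonal system: m_0 = 0, m_1 = 116/31, m_2 = -138/31, m_3 = 61/62, m_4 = 0.
On [3, 4], S(t) = 5 - 433/186·(t - 3) + 61/124·(t - 3)² - 61/372·(t - 3)³.
With (t - 3) = 1/3: S(10/3) = 21457/5022.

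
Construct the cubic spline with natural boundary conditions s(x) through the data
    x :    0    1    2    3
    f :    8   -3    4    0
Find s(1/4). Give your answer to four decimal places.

3.9531

With σ_i denoting the second derivative at x_i, h_i = 1, 1, 1, and Δ_i = (y_(i+1) − y_i)/h_i = -11, 7, -4:
  1·σ_0 + 4·σ_1 + 1·σ_2 = 6(Δ_1 - Δ_0) = 108
  1·σ_1 + 4·σ_2 + 1·σ_3 = 6(Δ_2 - Δ_1) = -66
Natural end conditions: σ_0 = σ_3 = 0.
Hence σ_0 = 0, σ_1 = 166/5, σ_2 = -124/5, σ_3 = 0.
On [0, 1], s(x) = 8 - 248/15·x + 0·x² + 83/15·x³.
With x = 1/4: s(1/4) = 253/64.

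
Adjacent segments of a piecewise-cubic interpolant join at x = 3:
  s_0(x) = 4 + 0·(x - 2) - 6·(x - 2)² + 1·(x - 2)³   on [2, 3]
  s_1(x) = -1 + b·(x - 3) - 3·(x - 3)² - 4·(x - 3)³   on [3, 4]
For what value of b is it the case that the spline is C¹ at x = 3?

-9

s_0'(x) = 0 - 12·(x - 2) + 3·(x - 2)², so s_0'(3) = -9. On the right, s_1'(3) = b, so b = -9.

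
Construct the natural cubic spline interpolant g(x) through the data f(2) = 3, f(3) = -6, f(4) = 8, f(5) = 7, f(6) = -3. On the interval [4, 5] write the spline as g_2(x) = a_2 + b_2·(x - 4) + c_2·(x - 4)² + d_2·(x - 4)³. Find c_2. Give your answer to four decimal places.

-15.8571

Write M_i for g''(x_i). With h_i = 1, 1, 1, 1 and divided differences Δ_i = -9, 14, -1, -10, the continuity of g' gives the tridiagonal system
  1·M_0 + 4·M_1 + 1·M_2 = 6(Δ_1 - Δ_0) = 138
  1·M_1 + 4·M_2 + 1·M_3 = 6(Δ_2 - Δ_1) = -90
  1·M_2 + 4·M_3 + 1·M_4 = 6(Δ_3 - Δ_2) = -54
Natural end conditions: M_0 = M_4 = 0.
Hence M_0 = 0, M_1 = 297/7, M_2 = -222/7, M_3 = -39/7, M_4 = 0.
On [4, 5], with g_2(x) = a_2 + b_2·(x - 4) + c_2·(x - 4)² + d_2·(x - 4)³: c_2 = M_2/2 = -111/7, d_2 = (M_3 - M_2)/(6h_2) = 61/14, b_2 = Δ_2 - h_2(2M_2 + M_3)/6 = 21/2.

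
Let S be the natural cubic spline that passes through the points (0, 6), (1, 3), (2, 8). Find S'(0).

-5

Put M_i = S'' at the i-th knot. Here h = (1, 1) and Δ = (-3, 5), so the interior equations h_(i-1)·M_(i-1) + 2(h_(i-1)+h_i)·M_i + h_i·M_(i+1) = 6(Δ_i − Δ_(i-1)) read
  1·M_0 + 4·M_1 + 1·M_2 = 6(Δ_1 - Δ_0) = 48
Natural end conditions: M_0 = M_2 = 0.
Solving the tridiagonal system: M_0 = 0, M_1 = 12, M_2 = 0.
On [0, 1], S'(x) = b_0 + 2c_0·x + 3d_0·x² with b_0 = Δ_0 - h_0(2M_0 + M_1)/6 = -5, c_0 = M_0/2 = 0, d_0 = (M_1 - M_0)/(6h_0) = 2. So S'(0) = -5.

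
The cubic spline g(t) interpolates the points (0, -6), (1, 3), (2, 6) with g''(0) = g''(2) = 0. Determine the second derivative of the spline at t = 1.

Write M_i for g''(x_i). With h_i = 1, 1 and divided differences Δ_i = 9, 3, the continuity of g' gives the tridiagonal system
  1·M_0 + 4·M_1 + 1·M_2 = 6(Δ_1 - Δ_0) = -36
Natural end conditions: M_0 = M_2 = 0.
Solving: M_0 = 0, M_1 = -9, M_2 = 0.

-9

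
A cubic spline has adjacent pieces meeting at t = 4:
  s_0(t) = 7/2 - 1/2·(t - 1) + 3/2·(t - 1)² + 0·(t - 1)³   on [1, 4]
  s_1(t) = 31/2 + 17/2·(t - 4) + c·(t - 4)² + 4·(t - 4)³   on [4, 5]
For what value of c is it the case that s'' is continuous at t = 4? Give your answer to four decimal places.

s_0''(t) = 3 + 0·(t - 1), so s_0''(4) = 3. On the right, s_1''(4) = 2c, so c = 3/2.

1.5000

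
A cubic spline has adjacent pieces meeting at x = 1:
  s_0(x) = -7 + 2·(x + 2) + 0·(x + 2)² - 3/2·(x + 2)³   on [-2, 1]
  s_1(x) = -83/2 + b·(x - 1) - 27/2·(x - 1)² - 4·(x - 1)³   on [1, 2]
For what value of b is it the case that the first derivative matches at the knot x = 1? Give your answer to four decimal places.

-38.5000

s_0'(x) = 2 + 0·(x + 2) - 9/2·(x + 2)², so s_0'(1) = -77/2. On the right, s_1'(1) = b, so b = -77/2.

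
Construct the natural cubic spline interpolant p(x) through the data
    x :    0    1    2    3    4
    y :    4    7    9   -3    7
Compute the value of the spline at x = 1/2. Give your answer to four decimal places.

5.0781

With σ_i denoting the second derivative at x_i, h_i = 1, 1, 1, 1, and Δ_i = (y_(i+1) − y_i)/h_i = 3, 2, -12, 10:
  1·σ_0 + 4·σ_1 + 1·σ_2 = 6(Δ_1 - Δ_0) = -6
  1·σ_1 + 4·σ_2 + 1·σ_3 = 6(Δ_2 - Δ_1) = -84
  1·σ_2 + 4·σ_3 + 1·σ_4 = 6(Δ_3 - Δ_2) = 132
Natural end conditions: σ_0 = σ_4 = 0.
Hence σ_0 = 0, σ_1 = 27/4, σ_2 = -33, σ_3 = 165/4, σ_4 = 0.
On [0, 1], p(x) = 4 + 15/8·x + 0·x² + 9/8·x³.
With x = 1/2: p(1/2) = 325/64.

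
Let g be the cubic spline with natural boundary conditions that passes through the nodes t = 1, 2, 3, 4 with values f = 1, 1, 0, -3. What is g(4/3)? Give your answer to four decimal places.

1.0395

Let m_i = g''(x_i). Step sizes h_i = 1, 1, 1; slopes of the chords Δ_i = (y_(i+1) - y_i)/h_i = 0, -1, -3.
  1·m_0 + 4·m_1 + 1·m_2 = 6(Δ_1 - Δ_0) = -6
  1·m_1 + 4·m_2 + 1·m_3 = 6(Δ_2 - Δ_1) = -12
Natural end conditions: m_0 = m_3 = 0.
Solving the tridiagonal system: m_0 = 0, m_1 = -4/5, m_2 = -14/5, m_3 = 0.
On [1, 2], g(t) = 1 + 2/15·(t - 1) + 0·(t - 1)² - 2/15·(t - 1)³.
With (t - 1) = 1/3: g(4/3) = 421/405.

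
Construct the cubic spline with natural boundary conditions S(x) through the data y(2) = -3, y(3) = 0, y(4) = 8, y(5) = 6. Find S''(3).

12

Put σ_i = S'' at the i-th knot. Here h = (1, 1, 1) and Δ = (3, 8, -2), so the interior equations h_(i-1)·σ_(i-1) + 2(h_(i-1)+h_i)·σ_i + h_i·σ_(i+1) = 6(Δ_i − Δ_(i-1)) read
  1·σ_0 + 4·σ_1 + 1·σ_2 = 6(Δ_1 - Δ_0) = 30
  1·σ_1 + 4·σ_2 + 1·σ_3 = 6(Δ_2 - Δ_1) = -60
Natural end conditions: σ_0 = σ_3 = 0.
Solving the tridiagonal system: σ_0 = 0, σ_1 = 12, σ_2 = -18, σ_3 = 0.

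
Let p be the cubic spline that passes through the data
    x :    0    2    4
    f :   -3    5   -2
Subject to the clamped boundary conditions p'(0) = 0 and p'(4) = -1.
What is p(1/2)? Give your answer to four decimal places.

-1.8086

With M_i denoting the second derivative at x_i, h_i = 2, 2, and Δ_i = (y_(i+1) − y_i)/h_i = 4, -7/2:
  2·M_0 + 8·M_1 + 2·M_2 = 6(Δ_1 - Δ_0) = -45
Clamped end conditions give two more equations: 2h_0·M_0 + h_0·M_1 = 6(Δ_0 - p'(0)) = 24 and h_1·M_1 + 2h_1·M_2 = 6(p'(4) - Δ_1) = 15.
Hence M_0 = 91/8, M_1 = -43/4, M_2 = 73/8.
On [0, 2], p(x) = -3 + 0·x + 91/16·x² - 59/32·x³.
With x = 1/2: p(1/2) = -463/256.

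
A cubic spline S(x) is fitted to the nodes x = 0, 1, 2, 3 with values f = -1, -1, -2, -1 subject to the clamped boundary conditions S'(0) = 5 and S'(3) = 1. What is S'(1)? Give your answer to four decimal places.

-2.0667

With m_i denoting the second derivative at x_i, h_i = 1, 1, 1, and Δ_i = (y_(i+1) − y_i)/h_i = 0, -1, 1:
  1·m_0 + 4·m_1 + 1·m_2 = 6(Δ_1 - Δ_0) = -6
  1·m_1 + 4·m_2 + 1·m_3 = 6(Δ_2 - Δ_1) = 12
Clamped end conditions give two more equations: 2h_0·m_0 + h_0·m_1 = 6(Δ_0 - S'(0)) = -30 and h_2·m_2 + 2h_2·m_3 = 6(S'(3) - Δ_2) = 0.
Hence m_0 = -238/15, m_1 = 26/15, m_2 = 44/15, m_3 = -22/15.
On [1, 2], S'(x) = b_1 + 2c_1·(x - 1) + 3d_1·(x - 1)² with b_1 = Δ_1 - h_1(2m_1 + m_2)/6 = -31/15, c_1 = m_1/2 = 13/15, d_1 = (m_2 - m_1)/(6h_1) = 1/5. So S'(1) = -31/15.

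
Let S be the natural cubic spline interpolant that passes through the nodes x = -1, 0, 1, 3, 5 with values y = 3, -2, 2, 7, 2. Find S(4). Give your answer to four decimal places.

5.2589

With σ_i denoting the second derivative at x_i, h_i = 1, 1, 2, 2, and Δ_i = (y_(i+1) − y_i)/h_i = -5, 4, 5/2, -5/2:
  1·σ_0 + 4·σ_1 + 1·σ_2 = 6(Δ_1 - Δ_0) = 54
  1·σ_1 + 6·σ_2 + 2·σ_3 = 6(Δ_2 - Δ_1) = -9
  2·σ_2 + 8·σ_3 + 2·σ_4 = 6(Δ_3 - Δ_2) = -30
Natural end conditions: σ_0 = σ_4 = 0.
Forward elimination and back-substitution give σ_0 = 0, σ_1 = 199/14, σ_2 = -20/7, σ_3 = -85/28, σ_4 = 0.
On [3, 5], S(x) = 7 - 10/21·(x - 3) - 85/56·(x - 3)² + 85/336·(x - 3)³.
With (x - 3) = 1: S(4) = 589/112.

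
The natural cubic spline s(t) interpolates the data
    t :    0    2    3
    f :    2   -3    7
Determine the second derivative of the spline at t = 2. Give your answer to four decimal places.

12.5000

Write σ_i for s''(x_i). With h_i = 2, 1 and divided differences Δ_i = -5/2, 10, the continuity of s' gives the tridiagonal system
  2·σ_0 + 6·σ_1 + 1·σ_2 = 6(Δ_1 - Δ_0) = 75
Natural end conditions: σ_0 = σ_2 = 0.
Solving the tridiagonal system: σ_0 = 0, σ_1 = 25/2, σ_2 = 0.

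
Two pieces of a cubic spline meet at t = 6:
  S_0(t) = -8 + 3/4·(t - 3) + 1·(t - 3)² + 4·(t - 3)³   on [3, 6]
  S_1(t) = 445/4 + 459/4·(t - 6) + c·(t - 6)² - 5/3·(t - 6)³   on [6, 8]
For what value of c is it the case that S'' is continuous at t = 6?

37

S_0''(t) = 2 + 24·(t - 3), so S_0''(6) = 74. On the right, S_1''(6) = 2c, so c = 37.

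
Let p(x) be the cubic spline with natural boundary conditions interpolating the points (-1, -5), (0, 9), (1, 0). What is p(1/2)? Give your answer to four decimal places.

6.6563

Put m_i = p'' at the i-th knot. Here h = (1, 1) and Δ = (14, -9), so the interior equations h_(i-1)·m_(i-1) + 2(h_(i-1)+h_i)·m_i + h_i·m_(i+1) = 6(Δ_i − Δ_(i-1)) read
  1·m_0 + 4·m_1 + 1·m_2 = 6(Δ_1 - Δ_0) = -138
Natural end conditions: m_0 = m_2 = 0.
Hence m_0 = 0, m_1 = -69/2, m_2 = 0.
On [0, 1], p(x) = 9 + 5/2·x - 69/4·x² + 23/4·x³.
With x = 1/2: p(1/2) = 213/32.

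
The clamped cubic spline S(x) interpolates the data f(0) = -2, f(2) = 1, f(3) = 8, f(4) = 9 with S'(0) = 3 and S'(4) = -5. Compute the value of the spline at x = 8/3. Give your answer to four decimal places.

Put m_i = S'' at the i-th knot. Here h = (2, 1, 1) and Δ = (3/2, 7, 1), so the interior equations h_(i-1)·m_(i-1) + 2(h_(i-1)+h_i)·m_i + h_i·m_(i+1) = 6(Δ_i − Δ_(i-1)) read
  2·m_0 + 6·m_1 + 1·m_2 = 6(Δ_1 - Δ_0) = 33
  1·m_1 + 4·m_2 + 1·m_3 = 6(Δ_2 - Δ_1) = -36
Clamped end conditions give two more equations: 2h_0·m_0 + h_0·m_1 = 6(Δ_0 - S'(0)) = -9 and h_2·m_2 + 2h_2·m_3 = 6(S'(4) - Δ_2) = -36.
Forward elimination and back-substitution give m_0 = -149/22, m_1 = 199/22, m_2 = -85/11, m_3 = -311/22.
On [2, 3], S(x) = 1 + 58/11·(x - 2) + 199/44·(x - 2)² - 123/44·(x - 2)³.
With (x - 2) = 2/3: S(8/3) = 188/33.

5.6970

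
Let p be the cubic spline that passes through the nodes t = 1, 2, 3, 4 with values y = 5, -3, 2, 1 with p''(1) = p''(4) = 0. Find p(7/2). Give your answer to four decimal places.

2.4250

Put M_i = p'' at the i-th knot. Here h = (1, 1, 1) and Δ = (-8, 5, -1), so the interior equations h_(i-1)·M_(i-1) + 2(h_(i-1)+h_i)·M_i + h_i·M_(i+1) = 6(Δ_i − Δ_(i-1)) read
  1·M_0 + 4·M_1 + 1·M_2 = 6(Δ_1 - Δ_0) = 78
  1·M_1 + 4·M_2 + 1·M_3 = 6(Δ_2 - Δ_1) = -36
Natural end conditions: M_0 = M_3 = 0.
Solving: M_0 = 0, M_1 = 116/5, M_2 = -74/5, M_3 = 0.
On [3, 4], p(t) = 2 + 59/15·(t - 3) - 37/5·(t - 3)² + 37/15·(t - 3)³.
With (t - 3) = 1/2: p(7/2) = 97/40.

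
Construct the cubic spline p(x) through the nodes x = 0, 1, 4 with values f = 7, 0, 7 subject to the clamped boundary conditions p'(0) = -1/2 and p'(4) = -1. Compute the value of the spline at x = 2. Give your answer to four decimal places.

-0.9352

Put m_i = p'' at the i-th knot. Here h = (1, 3) and Δ = (-7, 7/3), so the interior equations h_(i-1)·m_(i-1) + 2(h_(i-1)+h_i)·m_i + h_i·m_(i+1) = 6(Δ_i − Δ_(i-1)) read
  1·m_0 + 8·m_1 + 3·m_2 = 6(Δ_1 - Δ_0) = 56
Clamped end conditions give two more equations: 2h_0·m_0 + h_0·m_1 = 6(Δ_0 - p'(0)) = -39 and h_1·m_1 + 2h_1·m_2 = 6(p'(4) - Δ_1) = -20.
Forward elimination and back-substitution give m_0 = -213/8, m_1 = 57/4, m_2 = -251/24.
On [1, 4], p(x) = 0 - 107/16·(x - 1) + 57/8·(x - 1)² - 593/432·(x - 1)³.
With (x - 1) = 1: p(2) = -101/108.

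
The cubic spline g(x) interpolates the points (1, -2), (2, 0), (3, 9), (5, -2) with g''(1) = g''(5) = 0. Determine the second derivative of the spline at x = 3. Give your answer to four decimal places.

-16.9565

Let M_i = g''(x_i). Step sizes h_i = 1, 1, 2; slopes of the chords Δ_i = (y_(i+1) - y_i)/h_i = 2, 9, -11/2.
  1·M_0 + 4·M_1 + 1·M_2 = 6(Δ_1 - Δ_0) = 42
  1·M_1 + 6·M_2 + 2·M_3 = 6(Δ_2 - Δ_1) = -87
Natural end conditions: M_0 = M_3 = 0.
Forward elimination and back-substitution give M_0 = 0, M_1 = 339/23, M_2 = -390/23, M_3 = 0.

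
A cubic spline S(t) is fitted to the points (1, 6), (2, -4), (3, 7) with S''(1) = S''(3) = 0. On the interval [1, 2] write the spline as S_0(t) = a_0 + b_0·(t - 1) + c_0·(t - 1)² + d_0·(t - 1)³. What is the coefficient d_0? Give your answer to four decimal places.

Let m_i = S''(x_i). Step sizes h_i = 1, 1; slopes of the chords Δ_i = (y_(i+1) - y_i)/h_i = -10, 11.
  1·m_0 + 4·m_1 + 1·m_2 = 6(Δ_1 - Δ_0) = 126
Natural end conditions: m_0 = m_2 = 0.
Hence m_0 = 0, m_1 = 63/2, m_2 = 0.
On [1, 2], with S_0(t) = a_0 + b_0·(t - 1) + c_0·(t - 1)² + d_0·(t - 1)³: c_0 = m_0/2 = 0, d_0 = (m_1 - m_0)/(6h_0) = 21/4, b_0 = Δ_0 - h_0(2m_0 + m_1)/6 = -61/4.

5.2500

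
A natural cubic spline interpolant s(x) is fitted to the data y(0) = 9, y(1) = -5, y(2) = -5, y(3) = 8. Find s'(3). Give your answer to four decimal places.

Write M_i for s''(x_i). With h_i = 1, 1, 1 and divided differences Δ_i = -14, 0, 13, the continuity of s' gives the tridiagonal system
  1·M_0 + 4·M_1 + 1·M_2 = 6(Δ_1 - Δ_0) = 84
  1·M_1 + 4·M_2 + 1·M_3 = 6(Δ_2 - Δ_1) = 78
Natural end conditions: M_0 = M_3 = 0.
Forward elimination and back-substitution give M_0 = 0, M_1 = 86/5, M_2 = 76/5, M_3 = 0.
On [2, 3], s'(x) = b_2 + 2c_2·(x - 2) + 3d_2·(x - 2)² with b_2 = Δ_2 - h_2(2M_2 + M_3)/6 = 119/15, c_2 = M_2/2 = 38/5, d_2 = (M_3 - M_2)/(6h_2) = -38/15. So s'(3) = 233/15.

15.5333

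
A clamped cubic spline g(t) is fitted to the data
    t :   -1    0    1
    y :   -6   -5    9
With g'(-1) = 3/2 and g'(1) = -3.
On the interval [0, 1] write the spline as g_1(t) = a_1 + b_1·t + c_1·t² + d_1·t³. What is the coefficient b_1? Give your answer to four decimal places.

With σ_i denoting the second derivative at x_i, h_i = 1, 1, and Δ_i = (y_(i+1) − y_i)/h_i = 1, 14:
  1·σ_0 + 4·σ_1 + 1·σ_2 = 6(Δ_1 - Δ_0) = 78
Clamped end conditions give two more equations: 2h_0·σ_0 + h_0·σ_1 = 6(Δ_0 - g'(-1)) = -3 and h_1·σ_1 + 2h_1·σ_2 = 6(g'(1) - Δ_1) = -102.
Forward elimination and back-substitution give σ_0 = -93/4, σ_1 = 87/2, σ_2 = -291/4.
On [0, 1], with g_1(t) = a_1 + b_1·t + c_1·t² + d_1·t³: c_1 = σ_1/2 = 87/4, d_1 = (σ_2 - σ_1)/(6h_1) = -155/8, b_1 = Δ_1 - h_1(2σ_1 + σ_2)/6 = 93/8.

11.6250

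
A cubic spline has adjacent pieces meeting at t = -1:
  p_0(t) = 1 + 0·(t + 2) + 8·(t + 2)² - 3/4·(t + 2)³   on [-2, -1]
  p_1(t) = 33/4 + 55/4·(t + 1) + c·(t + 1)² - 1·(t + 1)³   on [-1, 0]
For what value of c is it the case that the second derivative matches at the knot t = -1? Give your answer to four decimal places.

p_0''(t) = 16 - 9/2·(t + 2), so p_0''(-1) = 23/2. On the right, p_1''(-1) = 2c, so c = 23/4.

5.7500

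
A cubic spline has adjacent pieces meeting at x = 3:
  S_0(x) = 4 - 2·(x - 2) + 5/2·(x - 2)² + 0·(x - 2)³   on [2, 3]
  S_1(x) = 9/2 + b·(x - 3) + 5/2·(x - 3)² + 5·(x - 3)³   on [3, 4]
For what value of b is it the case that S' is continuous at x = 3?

S_0'(x) = -2 + 5·(x - 2) + 0·(x - 2)², so S_0'(3) = 3. On the right, S_1'(3) = b, so b = 3.

3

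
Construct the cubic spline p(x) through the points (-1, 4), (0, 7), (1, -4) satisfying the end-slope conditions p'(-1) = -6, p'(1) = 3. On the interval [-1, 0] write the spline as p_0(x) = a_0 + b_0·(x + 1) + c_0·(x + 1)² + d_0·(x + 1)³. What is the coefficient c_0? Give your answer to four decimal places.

26.2500

Put M_i = p'' at the i-th knot. Here h = (1, 1) and Δ = (3, -11), so the interior equations h_(i-1)·M_(i-1) + 2(h_(i-1)+h_i)·M_i + h_i·M_(i+1) = 6(Δ_i − Δ_(i-1)) read
  1·M_0 + 4·M_1 + 1·M_2 = 6(Δ_1 - Δ_0) = -84
Clamped end conditions give two more equations: 2h_0·M_0 + h_0·M_1 = 6(Δ_0 - p'(-1)) = 54 and h_1·M_1 + 2h_1·M_2 = 6(p'(1) - Δ_1) = 84.
Hence M_0 = 105/2, M_1 = -51, M_2 = 135/2.
On [-1, 0], with p_0(x) = a_0 + b_0·(x + 1) + c_0·(x + 1)² + d_0·(x + 1)³: c_0 = M_0/2 = 105/4, d_0 = (M_1 - M_0)/(6h_0) = -69/4, b_0 = Δ_0 - h_0(2M_0 + M_1)/6 = -6.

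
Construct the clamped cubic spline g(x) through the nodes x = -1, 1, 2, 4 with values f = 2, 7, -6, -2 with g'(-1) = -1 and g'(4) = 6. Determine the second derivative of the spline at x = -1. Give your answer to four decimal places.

17.6563

With m_i denoting the second derivative at x_i, h_i = 2, 1, 2, and Δ_i = (y_(i+1) − y_i)/h_i = 5/2, -13, 2:
  2·m_0 + 6·m_1 + 1·m_2 = 6(Δ_1 - Δ_0) = -93
  1·m_1 + 6·m_2 + 2·m_3 = 6(Δ_2 - Δ_1) = 90
Clamped end conditions give two more equations: 2h_0·m_0 + h_0·m_1 = 6(Δ_0 - g'(-1)) = 21 and h_2·m_2 + 2h_2·m_3 = 6(g'(4) - Δ_2) = 24.
Forward elimination and back-substitution give m_0 = 565/32, m_1 = -397/16, m_2 = 329/16, m_3 = -137/32.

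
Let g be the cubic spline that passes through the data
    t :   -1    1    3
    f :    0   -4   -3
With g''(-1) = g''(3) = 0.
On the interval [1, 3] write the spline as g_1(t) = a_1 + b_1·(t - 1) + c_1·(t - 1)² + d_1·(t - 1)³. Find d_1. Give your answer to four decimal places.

With M_i denoting the second derivative at x_i, h_i = 2, 2, and Δ_i = (y_(i+1) − y_i)/h_i = -2, 1/2:
  2·M_0 + 8·M_1 + 2·M_2 = 6(Δ_1 - Δ_0) = 15
Natural end conditions: M_0 = M_2 = 0.
Solving the tridiagonal system: M_0 = 0, M_1 = 15/8, M_2 = 0.
On [1, 3], with g_1(t) = a_1 + b_1·(t - 1) + c_1·(t - 1)² + d_1·(t - 1)³: c_1 = M_1/2 = 15/16, d_1 = (M_2 - M_1)/(6h_1) = -5/32, b_1 = Δ_1 - h_1(2M_1 + M_2)/6 = -3/4.

-0.1563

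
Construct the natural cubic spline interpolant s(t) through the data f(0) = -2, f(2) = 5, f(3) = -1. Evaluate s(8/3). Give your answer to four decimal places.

1.4691

Write M_i for s''(x_i). With h_i = 2, 1 and divided differences Δ_i = 7/2, -6, the continuity of s' gives the tridiagonal system
  2·M_0 + 6·M_1 + 1·M_2 = 6(Δ_1 - Δ_0) = -57
Natural end conditions: M_0 = M_2 = 0.
Hence M_0 = 0, M_1 = -19/2, M_2 = 0.
On [2, 3], s(t) = 5 - 17/6·(t - 2) - 19/4·(t - 2)² + 19/12·(t - 2)³.
With (t - 2) = 2/3: s(8/3) = 119/81.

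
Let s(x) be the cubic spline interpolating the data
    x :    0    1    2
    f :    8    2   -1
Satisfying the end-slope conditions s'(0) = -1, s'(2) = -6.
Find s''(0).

Write m_i for s''(x_i). With h_i = 1, 1 and divided differences Δ_i = -6, -3, the continuity of s' gives the tridiagonal system
  1·m_0 + 4·m_1 + 1·m_2 = 6(Δ_1 - Δ_0) = 18
Clamped end conditions give two more equations: 2h_0·m_0 + h_0·m_1 = 6(Δ_0 - s'(0)) = -30 and h_1·m_1 + 2h_1·m_2 = 6(s'(2) - Δ_1) = -18.
Solving: m_0 = -22, m_1 = 14, m_2 = -16.

-22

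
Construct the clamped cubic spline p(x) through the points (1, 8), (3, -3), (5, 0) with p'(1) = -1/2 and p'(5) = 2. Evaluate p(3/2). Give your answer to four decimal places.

6.4570

Put M_i = p'' at the i-th knot. Here h = (2, 2) and Δ = (-11/2, 3/2), so the interior equations h_(i-1)·M_(i-1) + 2(h_(i-1)+h_i)·M_i + h_i·M_(i+1) = 6(Δ_i − Δ_(i-1)) read
  2·M_0 + 8·M_1 + 2·M_2 = 6(Δ_1 - Δ_0) = 42
Clamped end conditions give two more equations: 2h_0·M_0 + h_0·M_1 = 6(Δ_0 - p'(1)) = -30 and h_1·M_1 + 2h_1·M_2 = 6(p'(5) - Δ_1) = 3.
Hence M_0 = -97/8, M_1 = 37/4, M_2 = -31/8.
On [1, 3], p(x) = 8 - 1/2·(x - 1) - 97/16·(x - 1)² + 57/32·(x - 1)³.
With (x - 1) = 1/2: p(3/2) = 1653/256.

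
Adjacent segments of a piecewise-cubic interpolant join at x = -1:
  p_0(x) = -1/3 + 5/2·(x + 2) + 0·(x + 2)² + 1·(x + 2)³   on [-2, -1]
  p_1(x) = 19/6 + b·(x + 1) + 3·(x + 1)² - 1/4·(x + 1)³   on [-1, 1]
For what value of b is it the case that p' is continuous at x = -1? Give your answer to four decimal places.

p_0'(x) = 5/2 + 0·(x + 2) + 3·(x + 2)², so p_0'(-1) = 11/2. On the right, p_1'(-1) = b, so b = 11/2.

5.5000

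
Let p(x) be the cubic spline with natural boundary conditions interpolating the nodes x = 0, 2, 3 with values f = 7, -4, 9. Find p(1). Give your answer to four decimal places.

With σ_i denoting the second derivative at x_i, h_i = 2, 1, and Δ_i = (y_(i+1) − y_i)/h_i = -11/2, 13:
  2·σ_0 + 6·σ_1 + 1·σ_2 = 6(Δ_1 - Δ_0) = 111
Natural end conditions: σ_0 = σ_2 = 0.
Solving: σ_0 = 0, σ_1 = 37/2, σ_2 = 0.
On [0, 2], p(x) = 7 - 35/3·x + 0·x² + 37/24·x³.
With x = 1: p(1) = -25/8.

-3.1250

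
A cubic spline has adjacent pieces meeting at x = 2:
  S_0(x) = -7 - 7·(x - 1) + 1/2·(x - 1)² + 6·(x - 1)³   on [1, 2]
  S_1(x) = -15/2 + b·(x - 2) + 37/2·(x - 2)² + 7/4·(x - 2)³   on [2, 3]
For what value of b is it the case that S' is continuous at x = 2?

12

S_0'(x) = -7 + 1·(x - 1) + 18·(x - 1)², so S_0'(2) = 12. On the right, S_1'(2) = b, so b = 12.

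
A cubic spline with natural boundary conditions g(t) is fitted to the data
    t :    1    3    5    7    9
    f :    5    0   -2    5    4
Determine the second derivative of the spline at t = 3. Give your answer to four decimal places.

With m_i denoting the second derivative at x_i, h_i = 2, 2, 2, 2, and Δ_i = (y_(i+1) − y_i)/h_i = -5/2, -1, 7/2, -1/2:
  2·m_0 + 8·m_1 + 2·m_2 = 6(Δ_1 - Δ_0) = 9
  2·m_1 + 8·m_2 + 2·m_3 = 6(Δ_2 - Δ_1) = 27
  2·m_2 + 8·m_3 + 2·m_4 = 6(Δ_3 - Δ_2) = -24
Natural end conditions: m_0 = m_4 = 0.
Solving the tridiagonal system: m_0 = 0, m_1 = 3/112, m_2 = 123/28, m_3 = -459/112, m_4 = 0.

0.0268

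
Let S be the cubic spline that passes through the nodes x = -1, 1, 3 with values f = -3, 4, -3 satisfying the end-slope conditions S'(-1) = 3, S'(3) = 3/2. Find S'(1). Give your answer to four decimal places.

-1.1250

Let M_i = S''(x_i). Step sizes h_i = 2, 2; slopes of the chords Δ_i = (y_(i+1) - y_i)/h_i = 7/2, -7/2.
  2·M_0 + 8·M_1 + 2·M_2 = 6(Δ_1 - Δ_0) = -42
Clamped end conditions give two more equations: 2h_0·M_0 + h_0·M_1 = 6(Δ_0 - S'(-1)) = 3 and h_1·M_1 + 2h_1·M_2 = 6(S'(3) - Δ_1) = 30.
Hence M_0 = 45/8, M_1 = -39/4, M_2 = 99/8.
On [1, 3], S'(x) = b_1 + 2c_1·(x - 1) + 3d_1·(x - 1)² with b_1 = Δ_1 - h_1(2M_1 + M_2)/6 = -9/8, c_1 = M_1/2 = -39/8, d_1 = (M_2 - M_1)/(6h_1) = 59/32. So S'(1) = -9/8.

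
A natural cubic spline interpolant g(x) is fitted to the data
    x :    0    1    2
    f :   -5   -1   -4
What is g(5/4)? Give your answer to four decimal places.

Write σ_i for g''(x_i). With h_i = 1, 1 and divided differences Δ_i = 4, -3, the continuity of g' gives the tridiagonal system
  1·σ_0 + 4·σ_1 + 1·σ_2 = 6(Δ_1 - Δ_0) = -42
Natural end conditions: σ_0 = σ_2 = 0.
Solving: σ_0 = 0, σ_1 = -21/2, σ_2 = 0.
On [1, 2], g(x) = -1 + 1/2·(x - 1) - 21/4·(x - 1)² + 7/4·(x - 1)³.
With (x - 1) = 1/4: g(5/4) = -301/256.

-1.1758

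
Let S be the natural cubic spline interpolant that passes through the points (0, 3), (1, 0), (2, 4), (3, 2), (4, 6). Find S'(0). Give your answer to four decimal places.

With σ_i denoting the second derivative at x_i, h_i = 1, 1, 1, 1, and Δ_i = (y_(i+1) − y_i)/h_i = -3, 4, -2, 4:
  1·σ_0 + 4·σ_1 + 1·σ_2 = 6(Δ_1 - Δ_0) = 42
  1·σ_1 + 4·σ_2 + 1·σ_3 = 6(Δ_2 - Δ_1) = -36
  1·σ_2 + 4·σ_3 + 1·σ_4 = 6(Δ_3 - Δ_2) = 36
Natural end conditions: σ_0 = σ_4 = 0.
Forward elimination and back-substitution give σ_0 = 0, σ_1 = 405/28, σ_2 = -111/7, σ_3 = 363/28, σ_4 = 0.
On [0, 1], S'(t) = b_0 + 2c_0·t + 3d_0·t² with b_0 = Δ_0 - h_0(2σ_0 + σ_1)/6 = -303/56, c_0 = σ_0/2 = 0, d_0 = (σ_1 - σ_0)/(6h_0) = 135/56. So S'(0) = -303/56.

-5.4107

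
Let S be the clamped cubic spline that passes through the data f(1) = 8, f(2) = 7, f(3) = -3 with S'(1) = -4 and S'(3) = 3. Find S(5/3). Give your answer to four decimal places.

8.1481

Let σ_i = S''(x_i). Step sizes h_i = 1, 1; slopes of the chords Δ_i = (y_(i+1) - y_i)/h_i = -1, -10.
  1·σ_0 + 4·σ_1 + 1·σ_2 = 6(Δ_1 - Δ_0) = -54
Clamped end conditions give two more equations: 2h_0·σ_0 + h_0·σ_1 = 6(Δ_0 - S'(1)) = 18 and h_1·σ_1 + 2h_1·σ_2 = 6(S'(3) - Δ_1) = 78.
Hence σ_0 = 26, σ_1 = -34, σ_2 = 56.
On [1, 2], S(x) = 8 - 4·(x - 1) + 13·(x - 1)² - 10·(x - 1)³.
With (x - 1) = 2/3: S(5/3) = 220/27.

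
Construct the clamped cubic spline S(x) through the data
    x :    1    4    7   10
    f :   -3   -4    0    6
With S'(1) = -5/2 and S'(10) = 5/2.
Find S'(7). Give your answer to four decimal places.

Put M_i = S'' at the i-th knot. Here h = (3, 3, 3) and Δ = (-1/3, 4/3, 2), so the interior equations h_(i-1)·M_(i-1) + 2(h_(i-1)+h_i)·M_i + h_i·M_(i+1) = 6(Δ_i − Δ_(i-1)) read
  3·M_0 + 12·M_1 + 3·M_2 = 6(Δ_1 - Δ_0) = 10
  3·M_1 + 12·M_2 + 3·M_3 = 6(Δ_2 - Δ_1) = 4
Clamped end conditions give two more equations: 2h_0·M_0 + h_0·M_1 = 6(Δ_0 - S'(1)) = 13 and h_2·M_2 + 2h_2·M_3 = 6(S'(10) - Δ_2) = 3.
Hence M_0 = 91/45, M_1 = 13/45, M_2 = 7/45, M_3 = 19/45.
On [7, 10], S'(x) = b_2 + 2c_2·(x - 7) + 3d_2·(x - 7)² with b_2 = Δ_2 - h_2(2M_2 + M_3)/6 = 49/30, c_2 = M_2/2 = 7/90, d_2 = (M_3 - M_2)/(6h_2) = 2/135. So S'(7) = 49/30.

1.6333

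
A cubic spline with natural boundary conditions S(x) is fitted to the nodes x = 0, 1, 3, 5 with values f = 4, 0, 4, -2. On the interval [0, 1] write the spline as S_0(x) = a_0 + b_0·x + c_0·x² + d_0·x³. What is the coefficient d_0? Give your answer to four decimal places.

1.3182

Write M_i for S''(x_i). With h_i = 1, 2, 2 and divided differences Δ_i = -4, 2, -3, the continuity of S' gives the tridiagonal system
  1·M_0 + 6·M_1 + 2·M_2 = 6(Δ_1 - Δ_0) = 36
  2·M_1 + 8·M_2 + 2·M_3 = 6(Δ_2 - Δ_1) = -30
Natural end conditions: M_0 = M_3 = 0.
Solving the tridiagonal system: M_0 = 0, M_1 = 87/11, M_2 = -63/11, M_3 = 0.
On [0, 1], with S_0(x) = a_0 + b_0·x + c_0·x² + d_0·x³: c_0 = M_0/2 = 0, d_0 = (M_1 - M_0)/(6h_0) = 29/22, b_0 = Δ_0 - h_0(2M_0 + M_1)/6 = -117/22.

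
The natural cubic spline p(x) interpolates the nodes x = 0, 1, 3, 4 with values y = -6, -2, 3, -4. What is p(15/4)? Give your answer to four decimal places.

Let m_i = p''(x_i). Step sizes h_i = 1, 2, 1; slopes of the chords Δ_i = (y_(i+1) - y_i)/h_i = 4, 5/2, -7.
  1·m_0 + 6·m_1 + 2·m_2 = 6(Δ_1 - Δ_0) = -9
  2·m_1 + 6·m_2 + 1·m_3 = 6(Δ_2 - Δ_1) = -57
Natural end conditions: m_0 = m_3 = 0.
Hence m_0 = 0, m_1 = 15/8, m_2 = -81/8, m_3 = 0.
On [3, 4], p(x) = 3 - 29/8·(x - 3) - 81/16·(x - 3)² + 27/16·(x - 3)³.
With (x - 3) = 3/4: p(15/4) = -1899/1024.

-1.8545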